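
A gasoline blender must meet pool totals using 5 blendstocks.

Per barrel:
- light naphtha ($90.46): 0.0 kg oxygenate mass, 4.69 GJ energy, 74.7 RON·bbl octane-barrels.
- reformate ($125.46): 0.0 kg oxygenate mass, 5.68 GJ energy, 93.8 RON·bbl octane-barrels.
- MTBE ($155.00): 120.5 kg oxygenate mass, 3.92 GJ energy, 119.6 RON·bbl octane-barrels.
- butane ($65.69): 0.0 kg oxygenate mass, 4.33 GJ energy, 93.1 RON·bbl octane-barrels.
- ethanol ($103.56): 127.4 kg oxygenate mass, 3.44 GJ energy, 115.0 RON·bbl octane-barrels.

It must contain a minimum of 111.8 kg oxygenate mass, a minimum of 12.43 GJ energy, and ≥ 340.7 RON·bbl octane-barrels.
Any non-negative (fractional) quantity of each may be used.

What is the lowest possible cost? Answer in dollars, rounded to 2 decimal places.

$260.07

Let x1 = barrels of light naphtha, x2 = barrels of reformate, x3 = barrels of MTBE, x4 = barrels of butane, x5 = barrels of ethanol.
min 90.46x1 + 125.46x2 + 155x3 + 65.69x4 + 103.56x5 s.t.:
  120.5x3 + 127.4x5 ≥ 111.8   (oxygenate mass)
  4.69x1 + 5.68x2 + 3.92x3 + 4.33x4 + 3.44x5 ≥ 12.43   (energy)
  74.7x1 + 93.8x2 + 119.6x3 + 93.1x4 + 115x5 ≥ 340.7   (octane-barrels)
  x1, x2, x3, x4, x5 ≥ 0.
The optimal basis is {butane, ethanol}; light naphtha, reformate, MTBE drop out. Binding constraints: oxygenate mass and octane-barrels.
That vertex is x4 = 2.57553, x5 = 0.877551.
Hence cost = 65.69·2.57553 + 103.56·0.877551 = $260.0657.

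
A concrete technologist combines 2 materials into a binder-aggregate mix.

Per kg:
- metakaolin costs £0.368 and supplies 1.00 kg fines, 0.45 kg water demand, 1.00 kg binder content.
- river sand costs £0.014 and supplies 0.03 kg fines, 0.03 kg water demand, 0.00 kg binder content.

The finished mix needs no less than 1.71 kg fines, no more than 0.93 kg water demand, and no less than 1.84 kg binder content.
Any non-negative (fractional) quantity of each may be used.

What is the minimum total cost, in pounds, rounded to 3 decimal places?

Set it up as a linear program. Let x1 = kg of metakaolin, x2 = kg of river sand.
min 0.368x1 + 0.014x2 with:
  1x1 + 0.03x2 ≥ 1.71   (fines)
  0.45x1 + 0.03x2 ≤ 0.93   (water demand)
  1x1 ≥ 1.84   (binder content)
  x1, x2 ≥ 0.
At the optimum only metakaolin is positive (river sand = 0). There the binder content constraint is tight.
That vertex is x1 = 1.84.
Cost = 0.368·1.84 = 0.67712.

£0.677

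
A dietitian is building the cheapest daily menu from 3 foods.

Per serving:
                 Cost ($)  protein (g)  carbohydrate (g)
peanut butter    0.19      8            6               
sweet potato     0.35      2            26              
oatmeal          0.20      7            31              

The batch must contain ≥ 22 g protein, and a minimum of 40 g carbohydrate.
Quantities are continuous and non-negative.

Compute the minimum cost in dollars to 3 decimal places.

Set it up as a linear program. Let x1 = servings of peanut butter, x2 = servings of sweet potato, x3 = servings of oatmeal.
Minimise 0.19x1 + 0.35x2 + 0.2x3 s.t.:
  8x1 + 2x2 + 7x3 ≥ 22   (protein)
  6x1 + 26x2 + 31x3 ≥ 40   (carbohydrate)
  x1, x2, x3 ≥ 0.
The optimal basis is {peanut butter, oatmeal}; sweet potato drops out. Binding constraints: protein and carbohydrate.
So peanut butter = 1.951 servings, oatmeal = 0.9126 servings.
Cost = 0.19·1.951 + 0.2·0.9126 = 0.55321.

$0.553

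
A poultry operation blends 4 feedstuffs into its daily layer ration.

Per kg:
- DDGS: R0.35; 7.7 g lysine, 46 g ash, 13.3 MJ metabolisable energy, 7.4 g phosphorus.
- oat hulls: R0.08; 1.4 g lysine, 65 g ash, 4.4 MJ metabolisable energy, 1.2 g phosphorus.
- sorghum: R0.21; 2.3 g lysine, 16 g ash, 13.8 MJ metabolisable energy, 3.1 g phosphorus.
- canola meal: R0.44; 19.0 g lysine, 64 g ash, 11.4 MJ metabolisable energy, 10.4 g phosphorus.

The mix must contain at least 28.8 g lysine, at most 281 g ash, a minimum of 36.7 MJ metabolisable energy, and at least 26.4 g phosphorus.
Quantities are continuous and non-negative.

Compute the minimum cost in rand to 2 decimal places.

R1.17

Let x1 = kg of DDGS, x2 = kg of oat hulls, x3 = kg of sorghum, x4 = kg of canola meal.
Minimise 0.35x1 + 0.08x2 + 0.21x3 + 0.44x4 subject to:
  7.7x1 + 1.4x2 + 2.3x3 + 19x4 ≥ 28.8   (lysine)
  46x1 + 65x2 + 16x3 + 64x4 ≤ 281   (ash)
  13.3x1 + 4.4x2 + 13.8x3 + 11.4x4 ≥ 36.7   (metabolisable energy)
  7.4x1 + 1.2x2 + 3.1x3 + 10.4x4 ≥ 26.4   (phosphorus)
  x1, x2, x3, x4 ≥ 0.
The optimal basis is {DDGS, canola meal}; oat hulls, sorghum drop out. The metabolisable energy and phosphorus requirements are met with equality.
So DDGS = 1.496 kg, canola meal = 1.474 kg.
Total cost: 0.35·1.496 + 0.44·1.474 = 1.1722.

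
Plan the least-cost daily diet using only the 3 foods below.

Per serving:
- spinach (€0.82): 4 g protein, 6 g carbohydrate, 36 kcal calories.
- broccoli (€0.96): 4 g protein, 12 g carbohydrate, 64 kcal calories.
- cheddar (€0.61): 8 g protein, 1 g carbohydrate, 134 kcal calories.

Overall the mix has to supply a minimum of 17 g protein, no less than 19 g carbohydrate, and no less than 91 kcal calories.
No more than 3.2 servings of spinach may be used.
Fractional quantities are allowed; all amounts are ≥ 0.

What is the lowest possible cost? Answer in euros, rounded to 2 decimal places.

Let x1 = servings of spinach, x2 = servings of broccoli, x3 = servings of cheddar.
min 0.82x1 + 0.96x2 + 0.61x3 with:
  4x1 + 4x2 + 8x3 ≥ 17   (protein)
  6x1 + 12x2 + 1x3 ≥ 19   (carbohydrate)
  36x1 + 64x2 + 134x3 ≥ 91   (calories)
  x1 ≤ 3.2
  x1, x2, x3 ≥ 0.
The optimal basis is {broccoli, cheddar}; spinach drops out. There the protein and carbohydrate constraints are tight.
Optimal quantities: broccoli = 1.467 servings, cheddar = 1.391 servings.
Total cost: 0.96·1.467 + 0.61·1.391 = 2.2568.

€2.26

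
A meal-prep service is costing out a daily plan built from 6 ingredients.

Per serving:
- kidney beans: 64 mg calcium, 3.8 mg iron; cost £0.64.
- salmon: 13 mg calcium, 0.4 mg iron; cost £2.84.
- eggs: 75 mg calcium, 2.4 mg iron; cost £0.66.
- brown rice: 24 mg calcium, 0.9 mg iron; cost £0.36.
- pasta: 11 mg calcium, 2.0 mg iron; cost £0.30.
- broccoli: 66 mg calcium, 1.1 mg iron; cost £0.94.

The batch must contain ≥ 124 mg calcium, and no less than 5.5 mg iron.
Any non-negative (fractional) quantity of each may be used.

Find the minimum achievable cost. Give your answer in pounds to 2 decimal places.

Let x1 = servings of kidney beans, x2 = servings of salmon, x3 = servings of eggs, x4 = servings of brown rice, x5 = servings of pasta, x6 = servings of broccoli.
Minimize 0.64x1 + 2.84x2 + 0.66x3 + 0.36x4 + 0.3x5 + 0.94x6 s.t.:
  64x1 + 13x2 + 75x3 + 24x4 + 11x5 + 66x6 ≥ 124   (calcium)
  3.8x1 + 0.4x2 + 2.4x3 + 0.9x4 + 2x5 + 1.1x6 ≥ 5.5   (iron)
  x1, x2, x3, x4, x5, x6 ≥ 0.
The cheapest feasible vertex uses only kidney beans, eggs; salmon, brown rice, pasta, broccoli are not used. The calcium and iron requirements are met with equality.
Solving gives x1 = 0.8744, x3 = 0.9072.
Objective = 0.64·0.8744 + 0.66·0.9072 = 1.1584.

£1.16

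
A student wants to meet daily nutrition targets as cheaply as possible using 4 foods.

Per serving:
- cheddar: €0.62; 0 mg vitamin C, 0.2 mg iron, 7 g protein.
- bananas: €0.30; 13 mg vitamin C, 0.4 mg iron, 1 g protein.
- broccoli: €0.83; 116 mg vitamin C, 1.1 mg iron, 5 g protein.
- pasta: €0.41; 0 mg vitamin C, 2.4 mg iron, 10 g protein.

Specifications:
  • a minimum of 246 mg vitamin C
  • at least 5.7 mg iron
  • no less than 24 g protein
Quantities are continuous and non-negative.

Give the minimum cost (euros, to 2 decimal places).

€2.34

Let x1 = servings of cheddar, x2 = servings of bananas, x3 = servings of broccoli, x4 = servings of pasta.
Minimize 0.62x1 + 0.3x2 + 0.83x3 + 0.41x4 s.t.:
  13x2 + 116x3 ≥ 246   (vitamin C)
  0.2x1 + 0.4x2 + 1.1x3 + 2.4x4 ≥ 5.7   (iron)
  7x1 + 1x2 + 5x3 + 10x4 ≥ 24   (protein)
  x1, x2, x3, x4 ≥ 0.
The minimum-cost mix takes nothing from cheddar, bananas — only broccoli, pasta. There the vitamin C and iron constraints are tight.
So broccoli = 2.121 servings, pasta = 1.403 servings.
Cost = 0.83·2.121 + 0.41·1.403 = 2.3357.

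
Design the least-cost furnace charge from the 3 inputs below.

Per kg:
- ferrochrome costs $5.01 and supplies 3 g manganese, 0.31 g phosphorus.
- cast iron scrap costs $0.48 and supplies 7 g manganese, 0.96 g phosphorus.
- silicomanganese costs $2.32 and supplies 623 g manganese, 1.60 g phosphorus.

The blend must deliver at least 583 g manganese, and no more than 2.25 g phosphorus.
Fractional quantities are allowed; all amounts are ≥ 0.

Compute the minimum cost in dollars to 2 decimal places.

Let x1 = kg of ferrochrome, x2 = kg of cast iron scrap, x3 = kg of silicomanganese.
min 5.01x1 + 0.48x2 + 2.32x3 with:
  3x1 + 7x2 + 623x3 ≥ 583   (manganese)
  0.31x1 + 0.96x2 + 1.6x3 ≤ 2.25   (phosphorus)
  x1, x2, x3 ≥ 0.
The optimal basis is {silicomanganese}; ferrochrome, cast iron scrap drop out. Binding constraint: manganese.
That vertex is x3 = 0.9358.
Total cost: 2.32·0.9358 = 2.1711.

$2.17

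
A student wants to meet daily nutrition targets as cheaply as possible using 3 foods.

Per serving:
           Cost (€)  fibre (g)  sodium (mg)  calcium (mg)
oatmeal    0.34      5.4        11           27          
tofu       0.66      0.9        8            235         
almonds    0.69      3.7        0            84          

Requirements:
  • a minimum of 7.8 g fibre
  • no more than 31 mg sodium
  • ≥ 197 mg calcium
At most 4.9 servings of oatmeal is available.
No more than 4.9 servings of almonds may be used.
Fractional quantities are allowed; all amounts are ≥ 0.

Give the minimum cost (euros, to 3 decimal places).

€0.905

Set it up as a linear program. Let x1 = servings of oatmeal, x2 = servings of tofu, x3 = servings of almonds.
Minimize 0.34x1 + 0.66x2 + 0.69x3 with:
  5.4x1 + 0.9x2 + 3.7x3 ≥ 7.8   (fibre)
  11x1 + 8x2 ≤ 31   (sodium)
  27x1 + 235x2 + 84x3 ≥ 197   (calcium)
  x1 ≤ 4.9
  x3 ≤ 4.9
  x1, x2, x3 ≥ 0.
The optimal basis is {oatmeal, tofu}; almonds drops out. There the fibre and calcium constraints are tight.
So oatmeal = 1.33 servings, tofu = 0.6855 servings.
Hence cost = 0.34·1.33 + 0.66·0.6855 = €0.90463.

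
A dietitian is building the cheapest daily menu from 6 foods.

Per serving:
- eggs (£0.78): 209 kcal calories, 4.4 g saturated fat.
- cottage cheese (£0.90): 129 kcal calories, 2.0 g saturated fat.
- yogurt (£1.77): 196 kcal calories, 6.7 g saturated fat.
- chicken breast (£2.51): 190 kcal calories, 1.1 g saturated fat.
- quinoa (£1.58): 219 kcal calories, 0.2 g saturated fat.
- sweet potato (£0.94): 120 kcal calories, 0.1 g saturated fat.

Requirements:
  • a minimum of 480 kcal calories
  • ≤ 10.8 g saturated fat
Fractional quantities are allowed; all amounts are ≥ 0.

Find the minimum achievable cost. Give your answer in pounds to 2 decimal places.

£1.79

Set it up as a linear program. Let x1 = servings of eggs, x2 = servings of cottage cheese, x3 = servings of yogurt, x4 = servings of chicken breast, x5 = servings of quinoa, x6 = servings of sweet potato.
min 0.78x1 + 0.9x2 + 1.77x3 + 2.51x4 + 1.58x5 + 0.94x6 subject to:
  209x1 + 129x2 + 196x3 + 190x4 + 219x5 + 120x6 ≥ 480   (calories)
  4.4x1 + 2x2 + 6.7x3 + 1.1x4 + 0.2x5 + 0.1x6 ≤ 10.8   (saturated fat)
  x1, x2, x3, x4, x5, x6 ≥ 0.
At the optimum only eggs is positive (cottage cheese, yogurt, chicken breast, quinoa, sweet potato = 0). Binding constraint: calories.
So eggs = 2.297 servings.
Total cost: 0.78·2.297 = 1.7917.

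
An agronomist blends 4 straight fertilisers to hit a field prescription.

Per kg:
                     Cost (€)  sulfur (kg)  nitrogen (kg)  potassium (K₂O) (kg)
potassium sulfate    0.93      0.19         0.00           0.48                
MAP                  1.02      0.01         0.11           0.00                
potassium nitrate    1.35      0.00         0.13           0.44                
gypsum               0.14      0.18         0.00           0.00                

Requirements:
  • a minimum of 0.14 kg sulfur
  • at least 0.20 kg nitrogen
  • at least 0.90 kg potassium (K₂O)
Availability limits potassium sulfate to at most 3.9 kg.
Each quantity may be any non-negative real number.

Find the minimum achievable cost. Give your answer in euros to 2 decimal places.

Let x1 = kg of potassium sulfate, x2 = kg of MAP, x3 = kg of potassium nitrate, x4 = kg of gypsum.
min 0.93x1 + 1.02x2 + 1.35x3 + 0.14x4 with:
  0.19x1 + 0.01x2 + 0.18x4 ≥ 0.14   (sulfur)
  0.11x2 + 0.13x3 ≥ 0.2   (nitrogen)
  0.48x1 + 0.44x3 ≥ 0.9   (potassium (K₂O))
  x1 ≤ 3.9
  x1, x2, x3, x4 ≥ 0.
At the optimum only potassium sulfate, potassium nitrate, gypsum are positive (MAP = 0). The sulfur, nitrogen, potassium (K₂O) requirements are met with equality.
That vertex is x1 = 0.4647, x3 = 1.538, x4 = 0.2872.
Objective = 0.93·0.4647 + 1.35·1.538 + 0.14·0.2872 = 2.5487.

€2.55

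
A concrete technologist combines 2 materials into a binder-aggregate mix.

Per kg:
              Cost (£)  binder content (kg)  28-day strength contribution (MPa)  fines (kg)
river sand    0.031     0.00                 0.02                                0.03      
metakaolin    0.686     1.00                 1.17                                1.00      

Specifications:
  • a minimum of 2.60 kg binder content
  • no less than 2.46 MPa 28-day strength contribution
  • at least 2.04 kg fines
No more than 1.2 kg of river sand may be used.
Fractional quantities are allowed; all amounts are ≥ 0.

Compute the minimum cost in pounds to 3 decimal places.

Let x1 = kg of river sand, x2 = kg of metakaolin.
min 0.031x1 + 0.686x2 subject to:
  1x2 ≥ 2.6   (binder content)
  0.02x1 + 1.17x2 ≥ 2.46   (28-day strength contribution)
  0.03x1 + 1x2 ≥ 2.04   (fines)
  x1 ≤ 1.2
  x1, x2 ≥ 0.
At the optimum only metakaolin is positive (river sand = 0). Binding constraint: binder content.
That vertex is x2 = 2.6.
Total cost: 0.686·2.6 = 1.78360.

£1.784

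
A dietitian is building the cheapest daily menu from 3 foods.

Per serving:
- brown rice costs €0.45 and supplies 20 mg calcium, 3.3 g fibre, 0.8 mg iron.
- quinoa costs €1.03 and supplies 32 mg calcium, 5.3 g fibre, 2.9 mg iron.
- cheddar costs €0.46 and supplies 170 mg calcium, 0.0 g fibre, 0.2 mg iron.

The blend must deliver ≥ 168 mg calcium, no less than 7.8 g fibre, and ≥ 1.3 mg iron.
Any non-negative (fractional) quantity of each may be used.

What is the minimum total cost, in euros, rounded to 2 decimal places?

Let x1 = servings of brown rice, x2 = servings of quinoa, x3 = servings of cheddar.
Minimize 0.45x1 + 1.03x2 + 0.46x3 subject to:
  20x1 + 32x2 + 170x3 ≥ 168   (calcium)
  3.3x1 + 5.3x2 ≥ 7.8   (fibre)
  0.8x1 + 2.9x2 + 0.2x3 ≥ 1.3   (iron)
  x1, x2, x3 ≥ 0.
The cheapest feasible vertex uses only brown rice, cheddar; quinoa is not used. Binding constraints: calcium and fibre.
Solving gives x1 = 2.364, x3 = 0.7102.
Hence cost = 0.45·2.364 + 0.46·0.7102 = €1.3905.

€1.39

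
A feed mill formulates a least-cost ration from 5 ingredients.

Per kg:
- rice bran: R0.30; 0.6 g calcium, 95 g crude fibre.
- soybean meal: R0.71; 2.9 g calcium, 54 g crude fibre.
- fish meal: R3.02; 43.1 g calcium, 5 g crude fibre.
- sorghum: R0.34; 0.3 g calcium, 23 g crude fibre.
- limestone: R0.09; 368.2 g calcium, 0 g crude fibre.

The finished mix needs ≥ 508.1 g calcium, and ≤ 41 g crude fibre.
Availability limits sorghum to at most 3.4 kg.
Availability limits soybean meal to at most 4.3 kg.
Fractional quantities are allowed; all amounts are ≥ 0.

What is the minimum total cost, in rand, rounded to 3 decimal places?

Set it up as a linear program. Let x1 = kg of rice bran, x2 = kg of soybean meal, x3 = kg of fish meal, x4 = kg of sorghum, x5 = kg of limestone.
Minimise 0.3x1 + 0.71x2 + 3.02x3 + 0.34x4 + 0.09x5 with:
  0.6x1 + 2.9x2 + 43.1x3 + 0.3x4 + 368.2x5 ≥ 508.1   (calcium)
  95x1 + 54x2 + 5x3 + 23x4 ≤ 41   (crude fibre)
  x4 ≤ 3.4
  x2 ≤ 4.3
  x1, x2, x3, x4, x5 ≥ 0.
The cheapest feasible vertex uses only limestone; rice bran, soybean meal, fish meal, sorghum are not used. Binding constraint: calcium.
So limestone = 1.38 kg.
Objective = 0.09·1.38 = 0.12420.

R0.124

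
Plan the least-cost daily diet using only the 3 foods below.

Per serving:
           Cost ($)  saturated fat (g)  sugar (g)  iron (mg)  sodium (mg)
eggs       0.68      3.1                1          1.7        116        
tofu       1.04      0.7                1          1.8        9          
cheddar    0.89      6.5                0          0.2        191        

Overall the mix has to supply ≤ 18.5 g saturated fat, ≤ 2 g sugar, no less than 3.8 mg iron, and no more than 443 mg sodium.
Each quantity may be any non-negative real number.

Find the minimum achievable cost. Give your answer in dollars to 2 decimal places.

$2.97

Treat it as an LP. Let x1 = servings of eggs, x2 = servings of tofu, x3 = servings of cheddar.
Minimise 0.68x1 + 1.04x2 + 0.89x3 s.t.:
  3.1x1 + 0.7x2 + 6.5x3 ≤ 18.5   (saturated fat)
  1x1 + 1x2 ≤ 2   (sugar)
  1.7x1 + 1.8x2 + 0.2x3 ≥ 3.8   (iron)
  116x1 + 9x2 + 191x3 ≤ 443   (sodium)
  x1, x2, x3 ≥ 0.
The cheapest feasible vertex uses only tofu, cheddar; eggs is not used. Binding constraints: sugar and iron.
Solving gives x2 = 2, x3 = 1.
Total cost: 1.04·2 + 0.89·1 = 2.9700.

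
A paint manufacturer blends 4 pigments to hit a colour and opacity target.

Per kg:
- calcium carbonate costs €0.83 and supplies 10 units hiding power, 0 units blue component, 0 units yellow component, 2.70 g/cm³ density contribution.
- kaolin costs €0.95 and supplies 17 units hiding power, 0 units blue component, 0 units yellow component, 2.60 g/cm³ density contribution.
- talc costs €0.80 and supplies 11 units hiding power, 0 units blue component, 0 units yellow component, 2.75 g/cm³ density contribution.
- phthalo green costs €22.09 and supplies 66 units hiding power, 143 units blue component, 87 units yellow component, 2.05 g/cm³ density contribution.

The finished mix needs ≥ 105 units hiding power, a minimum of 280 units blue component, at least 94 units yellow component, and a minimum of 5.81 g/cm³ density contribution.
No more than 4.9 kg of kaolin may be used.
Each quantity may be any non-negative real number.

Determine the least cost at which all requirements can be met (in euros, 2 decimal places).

€43.78

Let x1 = kg of calcium carbonate, x2 = kg of kaolin, x3 = kg of talc, x4 = kg of phthalo green.
min 0.83x1 + 0.95x2 + 0.8x3 + 22.09x4 with:
  10x1 + 17x2 + 11x3 + 66x4 ≥ 105   (hiding power)
  143x4 ≥ 280   (blue component)
  87x4 ≥ 94   (yellow component)
  2.7x1 + 2.6x2 + 2.75x3 + 2.05x4 ≥ 5.81   (density contribution)
  x2 ≤ 4.9
  x1, x2, x3, x4 ≥ 0.
The cheapest feasible vertex uses only talc, phthalo green; calcium carbonate, kaolin are not used. Binding constraints: blue component and density contribution.
So talc = 0.653096 kg, phthalo green = 1.95804 kg.
Objective = 0.8·0.653096 + 22.09·1.95804 = 43.7756.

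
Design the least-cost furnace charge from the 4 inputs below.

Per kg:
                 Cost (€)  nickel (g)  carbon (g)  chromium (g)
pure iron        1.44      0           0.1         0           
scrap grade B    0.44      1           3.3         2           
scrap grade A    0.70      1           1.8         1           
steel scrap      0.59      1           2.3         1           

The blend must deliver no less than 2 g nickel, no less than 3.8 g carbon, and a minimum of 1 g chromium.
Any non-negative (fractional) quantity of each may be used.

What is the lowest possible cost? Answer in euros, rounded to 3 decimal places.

€0.880

Treat it as an LP. Let x1 = kg of pure iron, x2 = kg of scrap grade B, x3 = kg of scrap grade A, x4 = kg of steel scrap.
Minimise 1.44x1 + 0.44x2 + 0.7x3 + 0.59x4 with:
  1x2 + 1x3 + 1x4 ≥ 2   (nickel)
  0.1x1 + 3.3x2 + 1.8x3 + 2.3x4 ≥ 3.8   (carbon)
  2x2 + 1x3 + 1x4 ≥ 1   (chromium)
  x1, x2, x3, x4 ≥ 0.
The optimal basis is {scrap grade B}; pure iron, scrap grade A, steel scrap drop out. The nickel requirement is met with equality.
Solving gives x2 = 2.
Total cost: 0.44·2 = 0.88000.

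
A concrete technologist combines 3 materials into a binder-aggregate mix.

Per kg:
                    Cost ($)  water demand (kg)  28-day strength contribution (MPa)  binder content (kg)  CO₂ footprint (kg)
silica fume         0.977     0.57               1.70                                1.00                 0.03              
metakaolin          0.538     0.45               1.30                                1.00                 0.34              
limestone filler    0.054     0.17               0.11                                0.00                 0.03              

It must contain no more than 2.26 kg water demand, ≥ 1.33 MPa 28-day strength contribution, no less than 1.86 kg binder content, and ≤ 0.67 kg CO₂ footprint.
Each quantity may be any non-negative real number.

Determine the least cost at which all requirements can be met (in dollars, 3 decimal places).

$1.001

Set it up as a linear program. Let x1 = kg of silica fume, x2 = kg of metakaolin, x3 = kg of limestone filler.
Minimize 0.977x1 + 0.538x2 + 0.054x3 subject to:
  0.57x1 + 0.45x2 + 0.17x3 ≤ 2.26   (water demand)
  1.7x1 + 1.3x2 + 0.11x3 ≥ 1.33   (28-day strength contribution)
  1x1 + 1x2 ≥ 1.86   (binder content)
  0.03x1 + 0.34x2 + 0.03x3 ≤ 0.67   (CO₂ footprint)
  x1, x2, x3 ≥ 0.
The optimal basis is {metakaolin}; silica fume, limestone filler drop out. There the binder content constraint is tight.
Solving gives x2 = 1.86.
Total cost: 0.538·1.86 = 1.00068.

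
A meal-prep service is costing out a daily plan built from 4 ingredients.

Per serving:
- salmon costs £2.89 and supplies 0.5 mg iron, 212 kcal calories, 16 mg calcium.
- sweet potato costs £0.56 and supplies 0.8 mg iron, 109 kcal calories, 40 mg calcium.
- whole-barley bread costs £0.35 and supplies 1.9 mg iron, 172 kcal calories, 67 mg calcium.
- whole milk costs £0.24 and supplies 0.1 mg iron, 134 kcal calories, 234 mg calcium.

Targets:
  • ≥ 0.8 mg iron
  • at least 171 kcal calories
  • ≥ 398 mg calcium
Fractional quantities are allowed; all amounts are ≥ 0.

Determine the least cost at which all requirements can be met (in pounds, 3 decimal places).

This is a linear program. Let x1 = servings of salmon, x2 = servings of sweet potato, x3 = servings of whole-barley bread, x4 = servings of whole milk.
Minimise 2.89x1 + 0.56x2 + 0.35x3 + 0.24x4 s.t.:
  0.5x1 + 0.8x2 + 1.9x3 + 0.1x4 ≥ 0.8   (iron)
  212x1 + 109x2 + 172x3 + 134x4 ≥ 171   (calories)
  16x1 + 40x2 + 67x3 + 234x4 ≥ 398   (calcium)
  x1, x2, x3, x4 ≥ 0.
At the optimum only whole-barley bread, whole milk are positive (salmon, sweet potato = 0). The iron and calcium requirements are met with equality.
That vertex is x3 = 0.3366, x4 = 1.604.
Cost = 0.35·0.3366 + 0.24·1.604 = 0.50277.

£0.503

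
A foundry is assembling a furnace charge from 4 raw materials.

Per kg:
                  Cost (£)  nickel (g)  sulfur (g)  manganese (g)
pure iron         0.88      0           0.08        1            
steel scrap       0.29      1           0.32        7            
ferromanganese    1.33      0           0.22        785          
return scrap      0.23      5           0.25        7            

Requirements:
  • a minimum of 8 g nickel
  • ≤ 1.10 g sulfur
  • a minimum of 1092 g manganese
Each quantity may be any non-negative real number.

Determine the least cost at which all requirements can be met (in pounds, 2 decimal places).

Let x1 = kg of pure iron, x2 = kg of steel scrap, x3 = kg of ferromanganese, x4 = kg of return scrap.
Minimize 0.88x1 + 0.29x2 + 1.33x3 + 0.23x4 subject to:
  1x2 + 5x4 ≥ 8   (nickel)
  0.08x1 + 0.32x2 + 0.22x3 + 0.25x4 ≤ 1.1   (sulfur)
  1x1 + 7x2 + 785x3 + 7x4 ≥ 1092   (manganese)
  x1, x2, x3, x4 ≥ 0.
The optimal basis is {ferromanganese, return scrap}; pure iron, steel scrap drop out. The nickel and manganese requirements are met with equality.
Solving gives x3 = 1.377, x4 = 1.6.
Cost = 1.33·1.377 + 0.23·1.6 = 2.1994.

£2.20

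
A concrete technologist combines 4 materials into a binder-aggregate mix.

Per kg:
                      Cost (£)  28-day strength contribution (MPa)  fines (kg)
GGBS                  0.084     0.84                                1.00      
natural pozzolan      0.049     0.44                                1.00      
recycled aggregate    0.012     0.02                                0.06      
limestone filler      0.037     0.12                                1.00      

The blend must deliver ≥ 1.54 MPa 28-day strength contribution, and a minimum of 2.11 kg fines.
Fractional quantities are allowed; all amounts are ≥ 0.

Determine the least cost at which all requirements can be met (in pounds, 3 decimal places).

Let x1 = kg of GGBS, x2 = kg of natural pozzolan, x3 = kg of recycled aggregate, x4 = kg of limestone filler.
min 0.084x1 + 0.049x2 + 0.012x3 + 0.037x4 subject to:
  0.84x1 + 0.44x2 + 0.02x3 + 0.12x4 ≥ 1.54   (28-day strength contribution)
  1x1 + 1x2 + 0.06x3 + 1x4 ≥ 2.11   (fines)
  x1, x2, x3, x4 ≥ 0.
The optimal basis is {GGBS, natural pozzolan}; recycled aggregate, limestone filler drop out. The 28-day strength contribution and fines requirements are met with equality.
So GGBS = 1.529 kg, natural pozzolan = 0.581 kg.
Objective = 0.084·1.529 + 0.049·0.581 = 0.15691.

£0.157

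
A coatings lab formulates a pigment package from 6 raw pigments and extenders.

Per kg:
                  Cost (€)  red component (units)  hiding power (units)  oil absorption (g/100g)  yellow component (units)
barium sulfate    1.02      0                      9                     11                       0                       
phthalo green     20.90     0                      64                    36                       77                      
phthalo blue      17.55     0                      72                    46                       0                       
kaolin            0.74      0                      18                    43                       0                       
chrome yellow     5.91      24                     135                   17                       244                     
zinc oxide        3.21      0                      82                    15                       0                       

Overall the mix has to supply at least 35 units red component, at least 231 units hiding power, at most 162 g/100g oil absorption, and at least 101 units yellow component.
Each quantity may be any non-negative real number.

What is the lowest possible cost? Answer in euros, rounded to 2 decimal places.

Set it up as a linear program. Let x1 = kg of barium sulfate, x2 = kg of phthalo green, x3 = kg of phthalo blue, x4 = kg of kaolin, x5 = kg of chrome yellow, x6 = kg of zinc oxide.
min 1.02x1 + 20.9x2 + 17.55x3 + 0.74x4 + 5.91x5 + 3.21x6 with:
  24x5 ≥ 35   (red component)
  9x1 + 64x2 + 72x3 + 18x4 + 135x5 + 82x6 ≥ 231   (hiding power)
  11x1 + 36x2 + 46x3 + 43x4 + 17x5 + 15x6 ≤ 162   (oil absorption)
  77x2 + 244x5 ≥ 101   (yellow component)
  x1, x2, x3, x4, x5, x6 ≥ 0.
The cheapest feasible vertex uses only chrome yellow, zinc oxide; barium sulfate, phthalo green, phthalo blue, kaolin are not used. There the red component and hiding power constraints are tight.
Optimal quantities: chrome yellow = 1.458 kg, zinc oxide = 0.4162 kg.
Total cost: 5.91·1.458 + 3.21·0.4162 = 9.9528.

€9.95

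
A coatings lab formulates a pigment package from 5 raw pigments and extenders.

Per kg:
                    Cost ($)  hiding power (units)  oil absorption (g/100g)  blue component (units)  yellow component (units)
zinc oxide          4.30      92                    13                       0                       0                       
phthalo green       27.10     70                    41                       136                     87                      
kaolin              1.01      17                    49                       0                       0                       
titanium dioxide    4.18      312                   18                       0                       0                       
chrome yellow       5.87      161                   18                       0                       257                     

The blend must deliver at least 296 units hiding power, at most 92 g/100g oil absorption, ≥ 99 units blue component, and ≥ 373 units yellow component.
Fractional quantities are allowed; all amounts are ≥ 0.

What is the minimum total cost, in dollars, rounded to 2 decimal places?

$27.48

Let x1 = kg of zinc oxide, x2 = kg of phthalo green, x3 = kg of kaolin, x4 = kg of titanium dioxide, x5 = kg of chrome yellow.
min 4.3x1 + 27.1x2 + 1.01x3 + 4.18x4 + 5.87x5 with:
  92x1 + 70x2 + 17x3 + 312x4 + 161x5 ≥ 296   (hiding power)
  13x1 + 41x2 + 49x3 + 18x4 + 18x5 ≤ 92   (oil absorption)
  136x2 ≥ 99   (blue component)
  87x2 + 257x5 ≥ 373   (yellow component)
  x1, x2, x3, x4, x5 ≥ 0.
At the optimum only phthalo green, titanium dioxide, chrome yellow are positive (zinc oxide, kaolin = 0). The hiding power, blue component, yellow component requirements are met with equality.
That vertex is x2 = 0.7279, x4 = 0.1636, x5 = 1.205.
Hence cost = 27.1·0.7279 + 4.18·0.1636 + 5.87·1.205 = $27.4833.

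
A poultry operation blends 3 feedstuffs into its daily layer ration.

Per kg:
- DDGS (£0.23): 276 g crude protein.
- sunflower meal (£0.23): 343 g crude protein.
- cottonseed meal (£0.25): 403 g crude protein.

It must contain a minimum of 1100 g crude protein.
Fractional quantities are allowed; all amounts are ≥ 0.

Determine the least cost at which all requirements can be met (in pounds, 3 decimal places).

£0.682

This is a linear program. Let x1 = kg of DDGS, x2 = kg of sunflower meal, x3 = kg of cottonseed meal.
Minimise 0.23x1 + 0.23x2 + 0.25x3 s.t.:
  276x1 + 343x2 + 403x3 ≥ 1100   (crude protein)
  x1, x2, x3 ≥ 0.
The minimum-cost mix takes nothing from DDGS, sunflower meal — only cottonseed meal. The crude protein requirement is met with equality.
So cottonseed meal = 2.7295 kg.
Total cost: 0.25·2.7295 = 0.68238.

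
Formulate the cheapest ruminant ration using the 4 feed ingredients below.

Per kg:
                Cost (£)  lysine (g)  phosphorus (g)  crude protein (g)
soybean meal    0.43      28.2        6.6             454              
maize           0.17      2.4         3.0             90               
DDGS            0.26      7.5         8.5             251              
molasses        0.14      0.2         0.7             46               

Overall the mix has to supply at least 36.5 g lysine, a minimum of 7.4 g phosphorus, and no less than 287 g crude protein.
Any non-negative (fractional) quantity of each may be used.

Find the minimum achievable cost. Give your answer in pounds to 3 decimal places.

Let x1 = kg of soybean meal, x2 = kg of maize, x3 = kg of DDGS, x4 = kg of molasses.
min 0.43x1 + 0.17x2 + 0.26x3 + 0.14x4 with:
  28.2x1 + 2.4x2 + 7.5x3 + 0.2x4 ≥ 36.5   (lysine)
  6.6x1 + 3x2 + 8.5x3 + 0.7x4 ≥ 7.4   (phosphorus)
  454x1 + 90x2 + 251x3 + 46x4 ≥ 287   (crude protein)
  x1, x2, x3, x4 ≥ 0.
The minimum-cost mix takes nothing from maize, DDGS, molasses — only soybean meal. The lysine requirement is met with equality.
Solving gives x1 = 1.2943.
Objective = 0.43·1.2943 = 0.55655.

£0.557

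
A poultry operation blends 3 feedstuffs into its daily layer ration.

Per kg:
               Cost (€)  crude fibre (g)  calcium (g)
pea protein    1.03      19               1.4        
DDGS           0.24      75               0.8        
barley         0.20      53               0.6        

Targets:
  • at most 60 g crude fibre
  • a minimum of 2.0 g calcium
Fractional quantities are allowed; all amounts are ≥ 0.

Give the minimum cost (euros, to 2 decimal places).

Let x1 = kg of pea protein, x2 = kg of DDGS, x3 = kg of barley.
min 1.03x1 + 0.24x2 + 0.2x3 subject to:
  19x1 + 75x2 + 53x3 ≤ 60   (crude fibre)
  1.4x1 + 0.8x2 + 0.6x3 ≥ 2   (calcium)
  x1, x2, x3 ≥ 0.
At the optimum only pea protein, DDGS are positive (barley = 0). Binding constraints: crude fibre and calcium.
So pea protein = 1.136 kg, DDGS = 0.5122 kg.
Hence cost = 1.03·1.136 + 0.24·0.5122 = €1.2930.

€1.29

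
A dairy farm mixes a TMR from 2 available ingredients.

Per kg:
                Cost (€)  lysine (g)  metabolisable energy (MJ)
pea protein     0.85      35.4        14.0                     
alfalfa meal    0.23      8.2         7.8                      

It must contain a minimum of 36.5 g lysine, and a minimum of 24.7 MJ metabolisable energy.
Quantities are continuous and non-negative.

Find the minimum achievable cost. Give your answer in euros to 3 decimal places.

This is a linear program. Let x1 = kg of pea protein, x2 = kg of alfalfa meal.
Minimise 0.85x1 + 0.23x2 with:
  35.4x1 + 8.2x2 ≥ 36.5   (lysine)
  14x1 + 7.8x2 ≥ 24.7   (metabolisable energy)
  x1, x2 ≥ 0.
Both inputs are positive at the optimum. There the lysine and metabolisable energy constraints are tight.
Solving gives x1 = 0.5093, x2 = 2.253.
Total cost: 0.85·0.5093 + 0.23·2.253 = 0.95110.

€0.951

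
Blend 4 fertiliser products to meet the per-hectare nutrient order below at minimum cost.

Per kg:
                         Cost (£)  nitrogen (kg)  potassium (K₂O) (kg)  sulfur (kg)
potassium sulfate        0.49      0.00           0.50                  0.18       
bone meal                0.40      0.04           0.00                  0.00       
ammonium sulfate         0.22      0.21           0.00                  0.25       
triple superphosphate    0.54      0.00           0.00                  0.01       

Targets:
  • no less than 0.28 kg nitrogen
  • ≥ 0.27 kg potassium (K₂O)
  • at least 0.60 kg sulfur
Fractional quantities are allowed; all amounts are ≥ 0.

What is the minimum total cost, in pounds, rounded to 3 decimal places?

£0.707

Let x1 = kg of potassium sulfate, x2 = kg of bone meal, x3 = kg of ammonium sulfate, x4 = kg of triple superphosphate.
Minimize 0.49x1 + 0.4x2 + 0.22x3 + 0.54x4 subject to:
  0.04x2 + 0.21x3 ≥ 0.28   (nitrogen)
  0.5x1 ≥ 0.27   (potassium (K₂O))
  0.18x1 + 0.25x3 + 0.01x4 ≥ 0.6   (sulfur)
  x1, x2, x3, x4 ≥ 0.
The cheapest feasible vertex uses only potassium sulfate, ammonium sulfate; bone meal, triple superphosphate are not used. There the potassium (K₂O) and sulfur constraints are tight.
Optimal quantities: potassium sulfate = 0.54 kg, ammonium sulfate = 2.011 kg.
Total cost: 0.49·0.54 + 0.22·2.011 = 0.70702.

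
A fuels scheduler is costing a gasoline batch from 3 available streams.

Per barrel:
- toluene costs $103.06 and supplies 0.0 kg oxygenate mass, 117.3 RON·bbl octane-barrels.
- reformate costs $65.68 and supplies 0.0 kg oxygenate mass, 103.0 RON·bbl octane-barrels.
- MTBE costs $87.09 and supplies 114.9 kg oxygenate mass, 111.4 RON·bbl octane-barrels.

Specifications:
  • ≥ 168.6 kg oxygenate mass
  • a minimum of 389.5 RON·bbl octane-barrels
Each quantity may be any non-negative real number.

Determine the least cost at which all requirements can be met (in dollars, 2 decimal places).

Treat it as an LP. Let x1 = barrels of toluene, x2 = barrels of reformate, x3 = barrels of MTBE.
Minimise 103.06x1 + 65.68x2 + 87.09x3 subject to:
  114.9x3 ≥ 168.6   (oxygenate mass)
  117.3x1 + 103x2 + 111.4x3 ≥ 389.5   (octane-barrels)
  x1, x2, x3 ≥ 0.
The minimum-cost mix takes nothing from toluene — only reformate, MTBE. Binding constraints: oxygenate mass and octane-barrels.
That vertex is x2 = 2.195, x3 = 1.467.
Total cost: 65.68·2.195 + 87.09·1.467 = 271.9286.

$271.93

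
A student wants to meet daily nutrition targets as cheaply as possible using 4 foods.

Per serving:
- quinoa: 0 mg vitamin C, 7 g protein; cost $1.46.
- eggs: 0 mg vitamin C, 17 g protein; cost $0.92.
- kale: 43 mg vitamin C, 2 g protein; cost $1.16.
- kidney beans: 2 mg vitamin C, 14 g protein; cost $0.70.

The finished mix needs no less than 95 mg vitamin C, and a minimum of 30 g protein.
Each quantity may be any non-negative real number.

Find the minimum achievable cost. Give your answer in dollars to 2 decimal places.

$3.75

Let x1 = servings of quinoa, x2 = servings of eggs, x3 = servings of kale, x4 = servings of kidney beans.
Minimize 1.46x1 + 0.92x2 + 1.16x3 + 0.7x4 subject to:
  43x3 + 2x4 ≥ 95   (vitamin C)
  7x1 + 17x2 + 2x3 + 14x4 ≥ 30   (protein)
  x1, x2, x3, x4 ≥ 0.
At the optimum only kale, kidney beans are positive (quinoa, eggs = 0). The vitamin C and protein requirements are met with equality.
That vertex is x3 = 2.124, x4 = 1.839.
Total cost: 1.16·2.124 + 0.7·1.839 = 3.7511.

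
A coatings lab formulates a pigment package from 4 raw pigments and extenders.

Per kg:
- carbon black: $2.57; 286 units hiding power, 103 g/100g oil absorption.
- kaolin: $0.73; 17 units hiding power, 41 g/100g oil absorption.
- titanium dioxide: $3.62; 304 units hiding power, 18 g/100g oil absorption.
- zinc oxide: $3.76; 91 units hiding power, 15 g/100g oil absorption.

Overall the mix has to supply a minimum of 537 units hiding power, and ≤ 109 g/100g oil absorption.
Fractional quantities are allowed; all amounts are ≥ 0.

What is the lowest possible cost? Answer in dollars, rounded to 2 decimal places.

$5.64

Treat it as an LP. Let x1 = kg of carbon black, x2 = kg of kaolin, x3 = kg of titanium dioxide, x4 = kg of zinc oxide.
Minimize 2.57x1 + 0.73x2 + 3.62x3 + 3.76x4 with:
  286x1 + 17x2 + 304x3 + 91x4 ≥ 537   (hiding power)
  103x1 + 41x2 + 18x3 + 15x4 ≤ 109   (oil absorption)
  x1, x2, x3, x4 ≥ 0.
The cheapest feasible vertex uses only carbon black, titanium dioxide; kaolin, zinc oxide are not used. Binding constraints: hiding power and oil absorption.
Solving gives x1 = 0.897, x3 = 0.9225.
Cost = 2.57·0.897 + 3.62·0.9225 = 5.6447.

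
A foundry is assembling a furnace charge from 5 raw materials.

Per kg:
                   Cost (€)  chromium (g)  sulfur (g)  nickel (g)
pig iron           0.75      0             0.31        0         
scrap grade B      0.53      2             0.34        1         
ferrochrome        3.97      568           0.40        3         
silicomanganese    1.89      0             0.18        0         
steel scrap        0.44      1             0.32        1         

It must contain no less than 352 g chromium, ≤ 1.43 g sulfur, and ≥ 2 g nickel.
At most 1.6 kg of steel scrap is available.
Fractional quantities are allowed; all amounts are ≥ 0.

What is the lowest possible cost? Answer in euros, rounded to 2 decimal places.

This is a linear program. Let x1 = kg of pig iron, x2 = kg of scrap grade B, x3 = kg of ferrochrome, x4 = kg of silicomanganese, x5 = kg of steel scrap.
Minimise 0.75x1 + 0.53x2 + 3.97x3 + 1.89x4 + 0.44x5 s.t.:
  2x2 + 568x3 + 1x5 ≥ 352   (chromium)
  0.31x1 + 0.34x2 + 0.4x3 + 0.18x4 + 0.32x5 ≤ 1.43   (sulfur)
  1x2 + 3x3 + 1x5 ≥ 2   (nickel)
  x5 ≤ 1.6
  x1, x2, x3, x4, x5 ≥ 0.
The minimum-cost mix takes nothing from pig iron, scrap grade B, silicomanganese — only ferrochrome, steel scrap. The chromium and nickel requirements are met with equality.
Optimal quantities: ferrochrome = 0.6195 kg, steel scrap = 0.1416 kg.
Hence cost = 3.97·0.6195 + 0.44·0.1416 = €2.5217.

€2.52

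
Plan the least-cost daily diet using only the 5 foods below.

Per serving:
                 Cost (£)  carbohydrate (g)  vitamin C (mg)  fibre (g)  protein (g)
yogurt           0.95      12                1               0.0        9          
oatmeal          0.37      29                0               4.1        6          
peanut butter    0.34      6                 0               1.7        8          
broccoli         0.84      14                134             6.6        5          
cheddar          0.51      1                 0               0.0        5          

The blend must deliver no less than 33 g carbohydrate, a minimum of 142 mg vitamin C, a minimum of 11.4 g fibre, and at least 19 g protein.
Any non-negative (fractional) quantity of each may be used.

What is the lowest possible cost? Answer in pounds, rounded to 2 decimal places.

£1.53

Set it up as a linear program. Let x1 = servings of yogurt, x2 = servings of oatmeal, x3 = servings of peanut butter, x4 = servings of broccoli, x5 = servings of cheddar.
Minimise 0.95x1 + 0.37x2 + 0.34x3 + 0.84x4 + 0.51x5 s.t.:
  12x1 + 29x2 + 6x3 + 14x4 + 1x5 ≥ 33   (carbohydrate)
  1x1 + 134x4 ≥ 142   (vitamin C)
  4.1x2 + 1.7x3 + 6.6x4 ≥ 11.4   (fibre)
  9x1 + 6x2 + 8x3 + 5x4 + 5x5 ≥ 19   (protein)
  x1, x2, x3, x4, x5 ≥ 0.
The optimal basis is {oatmeal, peanut butter, broccoli}; yogurt, cheddar drop out. The vitamin C, fibre, protein requirements are met with equality.
Optimal quantities: oatmeal = 0.529 servings, peanut butter = 1.316 servings, broccoli = 1.06 servings.
Total cost: 0.37·0.529 + 0.34·1.316 + 0.84·1.06 = 1.5336.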